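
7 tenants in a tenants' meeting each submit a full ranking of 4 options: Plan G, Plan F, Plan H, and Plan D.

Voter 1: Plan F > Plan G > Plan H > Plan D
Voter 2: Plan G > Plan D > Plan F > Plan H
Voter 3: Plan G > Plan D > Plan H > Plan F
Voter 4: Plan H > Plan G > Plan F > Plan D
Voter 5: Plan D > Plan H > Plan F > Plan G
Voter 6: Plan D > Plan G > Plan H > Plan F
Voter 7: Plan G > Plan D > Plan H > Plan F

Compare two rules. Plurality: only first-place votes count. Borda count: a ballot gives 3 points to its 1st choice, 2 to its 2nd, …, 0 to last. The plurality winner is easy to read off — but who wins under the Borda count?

Plan G

Plurality first-place counts: Plan G 3, Plan F 1, Plan H 1, Plan D 2 → Plan G.
Borda totals: Plan G 15, Plan F 6, Plan H 9, Plan D 12 → Plan G.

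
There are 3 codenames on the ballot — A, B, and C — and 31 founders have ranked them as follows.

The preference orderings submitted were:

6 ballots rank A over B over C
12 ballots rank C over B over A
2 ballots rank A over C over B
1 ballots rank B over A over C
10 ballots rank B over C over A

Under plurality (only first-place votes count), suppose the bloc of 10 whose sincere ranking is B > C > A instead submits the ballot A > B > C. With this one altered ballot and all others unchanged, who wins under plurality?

First-place totals with the altered ballot: A 18, B 1, C 12.
The switch changes the winner from C to A.

A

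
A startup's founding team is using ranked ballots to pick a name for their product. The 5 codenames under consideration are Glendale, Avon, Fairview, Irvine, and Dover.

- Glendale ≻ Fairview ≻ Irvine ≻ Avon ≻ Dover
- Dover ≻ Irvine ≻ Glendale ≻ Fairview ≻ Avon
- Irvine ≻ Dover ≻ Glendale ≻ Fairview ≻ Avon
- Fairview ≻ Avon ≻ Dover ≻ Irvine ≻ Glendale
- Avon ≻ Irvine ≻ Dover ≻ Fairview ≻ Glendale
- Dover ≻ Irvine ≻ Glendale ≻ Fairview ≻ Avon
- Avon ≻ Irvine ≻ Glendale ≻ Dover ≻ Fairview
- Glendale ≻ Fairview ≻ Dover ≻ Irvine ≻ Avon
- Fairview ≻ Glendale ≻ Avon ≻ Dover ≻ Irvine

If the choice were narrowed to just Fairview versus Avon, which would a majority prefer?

Ballots ranking Fairview above Avon: 7.
Ballots ranking Avon above Fairview: 2.
Fairview wins the head-to-head, 7–2.

Fairview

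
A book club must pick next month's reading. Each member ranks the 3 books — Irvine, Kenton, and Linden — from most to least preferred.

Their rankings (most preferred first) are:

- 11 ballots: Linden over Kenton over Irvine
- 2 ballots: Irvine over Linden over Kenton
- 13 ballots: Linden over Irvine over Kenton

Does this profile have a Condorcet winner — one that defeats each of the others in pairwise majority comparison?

Head-to-head results (26 voters total):
Irvine vs Kenton: Irvine wins 15–11.
Irvine vs Linden: Linden wins 24–2.
Kenton vs Linden: Linden wins 26–0.
Linden beats each rival — Irvine (24–2), Kenton (26–0) — so Linden is the Condorcet winner.

Yes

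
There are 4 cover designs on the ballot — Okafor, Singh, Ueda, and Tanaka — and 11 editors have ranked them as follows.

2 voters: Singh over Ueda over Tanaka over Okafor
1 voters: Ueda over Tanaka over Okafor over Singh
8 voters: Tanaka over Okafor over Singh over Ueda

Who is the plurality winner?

Tanaka

First-place vote totals:
  Okafor: 0
  Singh: 2
  Ueda: 1
  Tanaka: 8
Tanaka has the most first-place votes.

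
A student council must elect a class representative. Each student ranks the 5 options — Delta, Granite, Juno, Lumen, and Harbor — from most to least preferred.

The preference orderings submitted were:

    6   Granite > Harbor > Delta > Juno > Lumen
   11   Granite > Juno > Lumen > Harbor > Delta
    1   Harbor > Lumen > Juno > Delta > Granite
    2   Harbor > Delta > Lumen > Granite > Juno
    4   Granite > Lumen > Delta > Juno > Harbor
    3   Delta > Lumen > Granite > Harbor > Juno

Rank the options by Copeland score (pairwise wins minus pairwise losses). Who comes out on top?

Pairwise results:
  Delta vs Granite: Granite wins 21–6.
  Delta vs Juno: Delta wins 15–12.
  Delta vs Lumen: Lumen wins 16–11.
  Delta vs Harbor: Harbor wins 20–7.
  Granite vs Juno: Granite wins 26–1.
  Granite vs Lumen: Granite wins 21–6.
  Granite vs Harbor: Granite wins 24–3.
  Juno vs Lumen: Juno wins 17–10.
  Juno vs Harbor: Juno wins 15–12.
  Lumen vs Harbor: Lumen wins 18–9.
Copeland scores (wins − losses):
  Delta: 1 − 3 = -2
  Granite: 4 − 0 = 4
  Juno: 2 − 2 = 0
  Lumen: 2 − 2 = 0
  Harbor: 1 − 3 = -2
Granite has the best Copeland score.

Granite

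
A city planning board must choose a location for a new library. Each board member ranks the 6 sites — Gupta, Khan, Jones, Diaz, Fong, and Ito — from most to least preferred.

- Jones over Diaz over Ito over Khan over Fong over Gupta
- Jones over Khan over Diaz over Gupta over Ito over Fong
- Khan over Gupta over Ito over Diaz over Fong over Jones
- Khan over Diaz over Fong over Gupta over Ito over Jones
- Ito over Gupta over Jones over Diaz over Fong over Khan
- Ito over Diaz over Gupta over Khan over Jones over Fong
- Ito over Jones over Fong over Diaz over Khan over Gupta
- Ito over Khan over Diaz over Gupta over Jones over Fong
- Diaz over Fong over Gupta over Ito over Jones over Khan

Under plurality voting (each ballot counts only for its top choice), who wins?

Ito

First-place vote totals:
  Gupta: 0
  Khan: 2
  Jones: 2
  Diaz: 1
  Fong: 0
  Ito: 4
Ito has the most first-place votes.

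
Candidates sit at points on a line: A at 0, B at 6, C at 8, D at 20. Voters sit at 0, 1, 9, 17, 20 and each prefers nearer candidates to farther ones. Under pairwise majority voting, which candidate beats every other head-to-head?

C

With single-peaked preferences on a line, the Condorcet winner is the candidate closest to the median voter.
The median voter (position 9) is closest to C at 8.
Check: C vs A — voters closer to C: 3 of 5.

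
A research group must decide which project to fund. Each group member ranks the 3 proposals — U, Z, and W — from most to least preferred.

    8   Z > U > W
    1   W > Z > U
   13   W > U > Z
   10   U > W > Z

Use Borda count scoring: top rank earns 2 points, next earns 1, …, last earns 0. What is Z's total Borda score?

17

Borda scores:
  U: 8·1 + 0 + 13·1 + 10·2 = 41
  Z: 8·2 + 1 + 13·0 + 10·0 = 17
  W: 8·0 + 2 + 13·2 + 10·1 = 38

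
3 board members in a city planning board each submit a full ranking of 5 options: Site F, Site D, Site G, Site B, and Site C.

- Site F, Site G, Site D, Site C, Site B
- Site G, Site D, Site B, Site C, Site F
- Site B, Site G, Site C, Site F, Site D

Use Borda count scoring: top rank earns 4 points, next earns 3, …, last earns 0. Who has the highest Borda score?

Site G

Borda scores:
  Site F: 4 + 0 + 1 = 5
  Site D: 2 + 3 + 0 = 5
  Site G: 3 + 4 + 3 = 10
  Site B: 0 + 2 + 4 = 6
  Site C: 1 + 1 + 2 = 4
Site G has the highest total.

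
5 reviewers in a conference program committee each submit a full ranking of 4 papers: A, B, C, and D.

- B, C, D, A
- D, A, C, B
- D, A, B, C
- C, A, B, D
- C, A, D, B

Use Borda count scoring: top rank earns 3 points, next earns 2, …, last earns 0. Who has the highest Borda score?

C

Borda scores:
  A: 0 + 2 + 2 + 2 + 2 = 8
  B: 3 + 0 + 1 + 1 + 0 = 5
  C: 2 + 1 + 0 + 3 + 3 = 9
  D: 1 + 3 + 3 + 0 + 1 = 8
C has the highest total.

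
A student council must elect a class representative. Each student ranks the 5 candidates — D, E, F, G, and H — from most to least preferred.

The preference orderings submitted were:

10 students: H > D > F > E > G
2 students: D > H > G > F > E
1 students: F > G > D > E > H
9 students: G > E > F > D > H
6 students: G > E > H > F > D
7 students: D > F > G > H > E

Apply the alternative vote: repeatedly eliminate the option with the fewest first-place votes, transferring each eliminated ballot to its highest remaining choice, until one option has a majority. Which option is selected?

Round 1: G 15, H 10, D 9, F 1, E 0. E has the fewest and is eliminated.
Round 2: G 15, H 10, D 9, F 1. F has the fewest and is eliminated.
Round 3: G 16, H 10, D 9. D has the fewest and is eliminated.
Round 4: G 23, H 12. G has a majority.

G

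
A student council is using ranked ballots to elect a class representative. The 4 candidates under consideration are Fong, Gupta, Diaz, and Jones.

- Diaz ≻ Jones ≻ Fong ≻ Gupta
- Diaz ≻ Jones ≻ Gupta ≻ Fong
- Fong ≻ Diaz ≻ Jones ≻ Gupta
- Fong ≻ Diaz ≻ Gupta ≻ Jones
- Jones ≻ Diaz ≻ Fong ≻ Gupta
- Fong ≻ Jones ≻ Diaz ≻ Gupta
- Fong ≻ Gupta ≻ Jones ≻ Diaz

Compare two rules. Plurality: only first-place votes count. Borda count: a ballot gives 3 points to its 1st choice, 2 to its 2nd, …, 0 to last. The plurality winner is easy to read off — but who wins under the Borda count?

Plurality first-place counts: Fong 4, Gupta 0, Diaz 2, Jones 1 → Fong.
Borda totals: Fong 14, Gupta 4, Diaz 13, Jones 11 → Fong.

Fong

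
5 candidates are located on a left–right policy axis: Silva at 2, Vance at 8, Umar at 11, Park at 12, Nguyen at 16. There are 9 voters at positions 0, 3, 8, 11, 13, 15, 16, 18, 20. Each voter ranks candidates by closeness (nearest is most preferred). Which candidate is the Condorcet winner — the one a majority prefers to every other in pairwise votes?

Park

With single-peaked preferences on a line, the Condorcet winner is the candidate closest to the median voter.
The median voter (position 13) is closest to Park at 12.
Check: Park vs Vance — voters closer to Park: 6 of 9.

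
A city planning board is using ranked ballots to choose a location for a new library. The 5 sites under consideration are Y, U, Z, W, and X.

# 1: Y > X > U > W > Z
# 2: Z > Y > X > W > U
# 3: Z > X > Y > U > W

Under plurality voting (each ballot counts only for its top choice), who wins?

First-place vote totals:
  Y: 1
  U: 0
  Z: 2
  W: 0
  X: 0
Z has the most first-place votes.

Z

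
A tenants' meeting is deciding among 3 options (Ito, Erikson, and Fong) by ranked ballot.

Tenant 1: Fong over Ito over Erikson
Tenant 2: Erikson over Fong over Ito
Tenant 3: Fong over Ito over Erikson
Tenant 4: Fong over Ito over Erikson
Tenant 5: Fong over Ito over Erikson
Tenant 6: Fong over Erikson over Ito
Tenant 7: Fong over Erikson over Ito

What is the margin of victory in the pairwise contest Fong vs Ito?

7

Ballots ranking Fong above Ito: 7.
Ballots ranking Ito above Fong: 0.
Fong wins 7–0, a margin of 7.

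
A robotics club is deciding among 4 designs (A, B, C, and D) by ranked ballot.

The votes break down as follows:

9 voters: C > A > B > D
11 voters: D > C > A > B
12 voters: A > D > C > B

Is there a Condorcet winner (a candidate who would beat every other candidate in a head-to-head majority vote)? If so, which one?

None — there is no Condorcet winner

Head-to-head results (32 voters total):
A vs B: A wins 32–0.
A vs C: C wins 20–12.
A vs D: A wins 21–11.
B vs C: C wins 32–0.
B vs D: D wins 23–9.
C vs D: D wins 23–9.
No candidate beats all others: A beats D beats C beats A, a majority cycle.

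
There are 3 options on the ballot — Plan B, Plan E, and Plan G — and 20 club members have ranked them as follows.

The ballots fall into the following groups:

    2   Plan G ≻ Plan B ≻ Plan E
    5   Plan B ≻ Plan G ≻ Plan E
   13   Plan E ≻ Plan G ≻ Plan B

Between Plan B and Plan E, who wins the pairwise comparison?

Plan E

Ballots ranking Plan B above Plan E: 2+5 = 7.
Ballots ranking Plan E above Plan B: 13.
Plan E wins the head-to-head, 13–7.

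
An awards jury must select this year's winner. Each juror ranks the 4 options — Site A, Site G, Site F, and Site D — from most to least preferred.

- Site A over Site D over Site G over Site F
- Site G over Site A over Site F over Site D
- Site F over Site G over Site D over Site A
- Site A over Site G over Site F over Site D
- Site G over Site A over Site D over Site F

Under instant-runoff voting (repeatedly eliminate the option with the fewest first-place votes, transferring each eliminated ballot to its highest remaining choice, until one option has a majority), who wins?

Site G

Round 1: Site A 2, Site G 2, Site F 1, Site D 0. Site D has the fewest and is eliminated.
Round 2: Site A 2, Site G 2, Site F 1. Site F has the fewest and is eliminated.
Round 3: Site G 3, Site A 2. Site G has a majority.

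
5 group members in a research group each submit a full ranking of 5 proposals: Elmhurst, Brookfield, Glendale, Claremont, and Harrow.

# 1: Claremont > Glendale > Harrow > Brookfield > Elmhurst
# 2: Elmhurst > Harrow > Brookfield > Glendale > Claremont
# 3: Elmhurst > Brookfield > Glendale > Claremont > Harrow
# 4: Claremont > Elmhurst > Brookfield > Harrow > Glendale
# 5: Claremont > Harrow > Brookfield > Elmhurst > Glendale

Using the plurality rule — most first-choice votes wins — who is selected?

Claremont

First-place vote totals:
  Elmhurst: 2
  Brookfield: 0
  Glendale: 0
  Claremont: 3
  Harrow: 0
Claremont has the most first-place votes.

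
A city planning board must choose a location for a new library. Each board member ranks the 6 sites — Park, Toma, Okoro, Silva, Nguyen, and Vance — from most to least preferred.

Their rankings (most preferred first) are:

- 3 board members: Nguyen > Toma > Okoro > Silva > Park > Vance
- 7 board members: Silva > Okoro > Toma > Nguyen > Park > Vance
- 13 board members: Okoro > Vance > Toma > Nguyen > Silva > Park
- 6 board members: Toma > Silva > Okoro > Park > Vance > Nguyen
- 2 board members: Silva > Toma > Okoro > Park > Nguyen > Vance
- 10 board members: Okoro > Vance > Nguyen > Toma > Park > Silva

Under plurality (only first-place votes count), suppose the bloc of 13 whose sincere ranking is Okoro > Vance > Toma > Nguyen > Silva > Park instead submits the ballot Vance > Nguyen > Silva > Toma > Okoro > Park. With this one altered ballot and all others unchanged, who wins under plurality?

First-place totals with the altered ballot: Park 0, Toma 6, Okoro 10, Silva 9, Nguyen 3, Vance 13.
The switch changes the winner from Okoro to Vance.

Vance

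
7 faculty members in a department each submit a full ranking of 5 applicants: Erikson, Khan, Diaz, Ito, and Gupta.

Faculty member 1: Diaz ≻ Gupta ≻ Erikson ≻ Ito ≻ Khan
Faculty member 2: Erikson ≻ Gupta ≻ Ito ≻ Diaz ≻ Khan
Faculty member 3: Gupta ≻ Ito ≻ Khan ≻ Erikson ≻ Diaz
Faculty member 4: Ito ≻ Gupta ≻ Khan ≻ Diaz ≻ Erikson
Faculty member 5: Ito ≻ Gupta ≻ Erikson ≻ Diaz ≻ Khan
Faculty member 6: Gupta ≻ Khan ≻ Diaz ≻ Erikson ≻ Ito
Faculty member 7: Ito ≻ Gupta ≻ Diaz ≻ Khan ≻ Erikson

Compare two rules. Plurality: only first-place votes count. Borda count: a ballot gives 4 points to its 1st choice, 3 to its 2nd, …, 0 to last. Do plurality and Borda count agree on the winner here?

Plurality first-place counts: Erikson 1, Khan 0, Diaz 1, Ito 3, Gupta 2 → Ito.
Borda totals: Erikson 10, Khan 8, Diaz 11, Ito 18, Gupta 23 → Gupta.
The two rules disagree: plurality picks Ito, Borda picks Gupta.

No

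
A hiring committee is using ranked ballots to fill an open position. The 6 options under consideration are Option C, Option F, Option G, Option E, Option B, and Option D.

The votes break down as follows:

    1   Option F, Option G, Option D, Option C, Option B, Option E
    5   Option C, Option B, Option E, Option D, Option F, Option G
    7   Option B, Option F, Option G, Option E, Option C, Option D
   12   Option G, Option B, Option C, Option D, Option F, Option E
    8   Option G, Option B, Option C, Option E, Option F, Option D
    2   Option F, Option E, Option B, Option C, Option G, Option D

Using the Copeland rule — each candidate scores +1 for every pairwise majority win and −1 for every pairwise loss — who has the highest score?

Pairwise results:
  Option C vs Option F: Option C wins 25–10.
  Option C vs Option G: Option G wins 28–7.
  Option C vs Option E: Option C wins 26–9.
  Option C vs Option B: Option B wins 29–6.
  Option C vs Option D: Option C wins 34–1.
  Option F vs Option G: Option G wins 20–15.
  Option F vs Option E: Option F wins 22–13.
  Option F vs Option B: Option B wins 32–3.
  Option F vs Option D: Option F wins 18–17.
  Option G vs Option E: Option G wins 28–7.
  Option G vs Option B: Option G wins 21–14.
  Option G vs Option D: Option G wins 30–5.
  Option E vs Option B: Option B wins 33–2.
  Option E vs Option D: Option E wins 22–13.
  Option B vs Option D: Option B wins 34–1.
Copeland scores (wins − losses):
  Option C: 3 − 2 = 1
  Option F: 2 − 3 = -1
  Option G: 5 − 0 = 5
  Option E: 1 − 4 = -3
  Option B: 4 − 1 = 3
  Option D: 0 − 5 = -5
Option G has the best Copeland score.

Option G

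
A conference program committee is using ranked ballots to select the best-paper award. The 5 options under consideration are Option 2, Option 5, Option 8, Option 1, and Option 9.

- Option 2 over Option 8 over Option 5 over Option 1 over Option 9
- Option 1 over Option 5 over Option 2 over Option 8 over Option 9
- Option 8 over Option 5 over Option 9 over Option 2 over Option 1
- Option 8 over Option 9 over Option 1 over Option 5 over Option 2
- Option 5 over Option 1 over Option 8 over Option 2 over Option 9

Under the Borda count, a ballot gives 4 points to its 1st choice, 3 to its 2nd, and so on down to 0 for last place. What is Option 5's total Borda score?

13

Borda scores:
  Option 2: 4 + 2 + 1 + 0 + 1 = 8
  Option 5: 2 + 3 + 3 + 1 + 4 = 13
  Option 8: 3 + 1 + 4 + 4 + 2 = 14
  Option 1: 1 + 4 + 0 + 2 + 3 = 10
  Option 9: 0 + 0 + 2 + 3 + 0 = 5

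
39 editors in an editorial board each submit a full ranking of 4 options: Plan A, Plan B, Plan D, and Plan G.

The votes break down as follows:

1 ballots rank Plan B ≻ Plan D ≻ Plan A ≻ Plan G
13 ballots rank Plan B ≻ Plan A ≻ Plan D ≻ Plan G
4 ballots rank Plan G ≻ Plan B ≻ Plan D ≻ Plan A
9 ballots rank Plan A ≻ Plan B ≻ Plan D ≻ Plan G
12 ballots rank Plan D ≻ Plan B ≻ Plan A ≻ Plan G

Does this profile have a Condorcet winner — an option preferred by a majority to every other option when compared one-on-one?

Head-to-head results (39 voters total):
Plan A vs Plan B: Plan B wins 30–9.
Plan A vs Plan D: Plan A wins 22–17.
Plan A vs Plan G: Plan A wins 35–4.
Plan B vs Plan D: Plan B wins 27–12.
Plan B vs Plan G: Plan B wins 35–4.
Plan D vs Plan G: Plan D wins 35–4.
Plan B beats each rival — Plan A (30–9), Plan D (27–12), Plan G (35–4) — so Plan B is the Condorcet winner.

Yes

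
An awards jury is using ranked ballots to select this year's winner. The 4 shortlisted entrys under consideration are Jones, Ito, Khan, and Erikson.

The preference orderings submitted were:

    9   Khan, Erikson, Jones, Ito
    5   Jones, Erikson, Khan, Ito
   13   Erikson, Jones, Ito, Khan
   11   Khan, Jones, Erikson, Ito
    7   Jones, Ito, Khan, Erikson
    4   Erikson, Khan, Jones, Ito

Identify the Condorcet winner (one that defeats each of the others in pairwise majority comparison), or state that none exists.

There is no Condorcet winner

Head-to-head results (49 voters total):
Jones vs Ito: Jones wins 49–0.
Jones vs Khan: Jones wins 25–24.
Jones vs Erikson: Erikson wins 26–23.
Ito vs Khan: Khan wins 29–20.
Ito vs Erikson: Erikson wins 42–7.
Khan vs Erikson: Khan wins 27–22.
No candidate beats all others: Jones beats Khan beats Erikson beats Jones, a majority cycle.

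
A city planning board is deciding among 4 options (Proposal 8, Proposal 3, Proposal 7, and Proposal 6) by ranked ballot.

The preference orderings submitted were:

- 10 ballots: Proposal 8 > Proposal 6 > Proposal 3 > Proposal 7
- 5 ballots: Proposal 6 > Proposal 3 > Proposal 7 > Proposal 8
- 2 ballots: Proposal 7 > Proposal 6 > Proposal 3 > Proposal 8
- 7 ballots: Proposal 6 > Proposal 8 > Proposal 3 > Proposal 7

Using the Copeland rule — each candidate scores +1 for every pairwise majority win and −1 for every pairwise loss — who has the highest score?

Pairwise results:
  Proposal 8 vs Proposal 3: Proposal 8 wins 17–7.
  Proposal 8 vs Proposal 7: Proposal 8 wins 17–7.
  Proposal 8 vs Proposal 6: Proposal 6 wins 14–10.
  Proposal 3 vs Proposal 7: Proposal 3 wins 22–2.
  Proposal 3 vs Proposal 6: Proposal 6 wins 24–0.
  Proposal 7 vs Proposal 6: Proposal 6 wins 22–2.
Copeland scores (wins − losses):
  Proposal 8: 2 − 1 = 1
  Proposal 3: 1 − 2 = -1
  Proposal 7: 0 − 3 = -3
  Proposal 6: 3 − 0 = 3
Proposal 6 has the best Copeland score.

Proposal 6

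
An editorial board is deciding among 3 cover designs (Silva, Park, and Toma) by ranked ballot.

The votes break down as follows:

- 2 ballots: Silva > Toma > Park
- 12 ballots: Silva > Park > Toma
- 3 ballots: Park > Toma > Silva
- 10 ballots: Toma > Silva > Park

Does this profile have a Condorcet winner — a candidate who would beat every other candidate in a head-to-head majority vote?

Yes

Head-to-head results (27 voters total):
Silva vs Park: Silva wins 24–3.
Silva vs Toma: Silva wins 14–13.
Park vs Toma: Park wins 15–12.
Silva beats each rival — Park (24–3), Toma (14–13) — so Silva is the Condorcet winner.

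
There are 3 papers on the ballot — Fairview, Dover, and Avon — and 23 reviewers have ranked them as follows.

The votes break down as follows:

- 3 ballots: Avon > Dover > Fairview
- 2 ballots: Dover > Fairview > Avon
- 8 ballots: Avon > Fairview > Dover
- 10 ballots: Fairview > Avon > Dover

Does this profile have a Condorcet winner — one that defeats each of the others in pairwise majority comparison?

Head-to-head results (23 voters total):
Fairview vs Dover: Fairview wins 18–5.
Fairview vs Avon: Fairview wins 12–11.
Dover vs Avon: Avon wins 21–2.
Fairview beats each rival — Dover (18–5), Avon (12–11) — so Fairview is the Condorcet winner.

Yes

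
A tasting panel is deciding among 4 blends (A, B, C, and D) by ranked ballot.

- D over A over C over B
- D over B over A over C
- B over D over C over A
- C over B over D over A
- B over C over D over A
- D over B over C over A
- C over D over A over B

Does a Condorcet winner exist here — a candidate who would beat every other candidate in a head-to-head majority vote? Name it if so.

D

Head-to-head results (7 voters total):
A vs B: B wins 5–2.
A vs C: C wins 5–2.
A vs D: D wins 7–0.
B vs C: B wins 4–3.
B vs D: D wins 4–3.
C vs D: D wins 4–3.
D beats each rival — A (7–0), B (4–3), C (4–3) — so D is the Condorcet winner.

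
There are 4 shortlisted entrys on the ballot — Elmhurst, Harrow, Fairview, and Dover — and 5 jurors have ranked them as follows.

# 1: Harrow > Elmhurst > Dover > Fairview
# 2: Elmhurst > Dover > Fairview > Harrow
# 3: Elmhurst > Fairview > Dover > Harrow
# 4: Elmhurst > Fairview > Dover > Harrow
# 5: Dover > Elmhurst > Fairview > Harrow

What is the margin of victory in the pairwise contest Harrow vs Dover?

Ballots ranking Harrow above Dover: 1.
Ballots ranking Dover above Harrow: 4.
Dover wins 4–1, a margin of 3.

3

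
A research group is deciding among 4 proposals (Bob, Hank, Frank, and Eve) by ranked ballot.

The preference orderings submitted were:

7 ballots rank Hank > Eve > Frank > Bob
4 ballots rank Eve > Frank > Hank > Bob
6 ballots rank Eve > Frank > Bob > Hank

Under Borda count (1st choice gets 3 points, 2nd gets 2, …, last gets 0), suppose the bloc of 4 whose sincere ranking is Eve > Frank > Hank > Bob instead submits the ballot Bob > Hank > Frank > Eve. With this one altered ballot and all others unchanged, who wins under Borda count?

Eve

Borda totals with the altered ballot: Bob 18, Hank 29, Frank 23, Eve 32.
The winner is unchanged: still Eve.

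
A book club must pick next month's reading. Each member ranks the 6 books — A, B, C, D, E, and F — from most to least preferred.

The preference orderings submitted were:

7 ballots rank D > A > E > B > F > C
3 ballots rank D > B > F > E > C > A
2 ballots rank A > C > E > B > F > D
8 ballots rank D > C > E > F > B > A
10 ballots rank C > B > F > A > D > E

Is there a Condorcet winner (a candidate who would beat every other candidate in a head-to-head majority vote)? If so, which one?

D

Head-to-head results (30 voters total):
A vs B: B wins 21–9.
A vs C: C wins 21–9.
A vs D: D wins 18–12.
A vs E: A wins 19–11.
A vs F: F wins 21–9.
B vs C: C wins 20–10.
B vs D: D wins 18–12.
B vs E: E wins 17–13.
B vs F: B wins 22–8.
C vs D: D wins 18–12.
C vs E: C wins 20–10.
C vs F: C wins 20–10.
D vs E: D wins 28–2.
D vs F: D wins 18–12.
E vs F: E wins 17–13.
D beats each rival — A (18–12), B (18–12), C (18–12), E (28–2), F (18–12) — so D is the Condorcet winner.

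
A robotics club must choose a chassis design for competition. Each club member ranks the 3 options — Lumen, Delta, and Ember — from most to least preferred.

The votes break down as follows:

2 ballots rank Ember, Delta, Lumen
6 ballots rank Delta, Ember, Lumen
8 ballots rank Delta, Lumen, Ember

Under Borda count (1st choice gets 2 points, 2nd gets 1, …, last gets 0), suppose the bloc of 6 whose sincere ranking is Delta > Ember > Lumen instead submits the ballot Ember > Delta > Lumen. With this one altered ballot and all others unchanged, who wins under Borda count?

Borda totals with the altered ballot: Lumen 8, Delta 24, Ember 16.
The winner is unchanged: still Delta.

Delta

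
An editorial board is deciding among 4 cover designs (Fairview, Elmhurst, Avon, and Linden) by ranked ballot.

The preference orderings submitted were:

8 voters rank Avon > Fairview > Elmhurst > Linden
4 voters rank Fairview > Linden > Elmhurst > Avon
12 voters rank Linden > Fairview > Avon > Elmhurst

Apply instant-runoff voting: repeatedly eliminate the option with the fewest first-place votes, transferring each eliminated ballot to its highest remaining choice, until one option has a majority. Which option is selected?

Linden

Round 1: Linden 12, Avon 8, Fairview 4, Elmhurst 0. Elmhurst has the fewest and is eliminated.
Round 2: Linden 12, Avon 8, Fairview 4. Fairview has the fewest and is eliminated.
Round 3: Linden 16, Avon 8. Linden has a majority.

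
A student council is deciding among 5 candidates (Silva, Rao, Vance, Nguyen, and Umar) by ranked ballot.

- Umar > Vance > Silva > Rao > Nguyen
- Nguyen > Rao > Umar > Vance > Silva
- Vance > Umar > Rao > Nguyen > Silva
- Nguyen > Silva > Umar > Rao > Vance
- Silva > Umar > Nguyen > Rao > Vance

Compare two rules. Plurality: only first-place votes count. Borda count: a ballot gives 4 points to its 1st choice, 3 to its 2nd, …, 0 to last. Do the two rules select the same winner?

Plurality first-place counts: Silva 1, Rao 0, Vance 1, Nguyen 2, Umar 1 → Nguyen.
Borda totals: Silva 9, Rao 8, Vance 8, Nguyen 11, Umar 14 → Umar.
The two rules disagree: plurality picks Nguyen, Borda picks Umar.

No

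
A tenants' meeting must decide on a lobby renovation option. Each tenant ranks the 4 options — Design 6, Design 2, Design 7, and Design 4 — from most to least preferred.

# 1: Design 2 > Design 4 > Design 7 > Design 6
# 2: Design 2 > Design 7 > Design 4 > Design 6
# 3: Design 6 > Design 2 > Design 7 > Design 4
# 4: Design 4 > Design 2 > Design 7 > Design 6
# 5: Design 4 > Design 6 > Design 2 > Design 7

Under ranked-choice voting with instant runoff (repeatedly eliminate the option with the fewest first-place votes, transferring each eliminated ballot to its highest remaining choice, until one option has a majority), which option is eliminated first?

Round 1: Design 2 2, Design 4 2, Design 6 1, Design 7 0. Design 7 has the fewest and is eliminated.
Round 2: Design 2 2, Design 4 2, Design 6 1. Design 6 has the fewest and is eliminated.
Round 3: Design 2 3, Design 4 2. Design 2 has a majority.

Design 7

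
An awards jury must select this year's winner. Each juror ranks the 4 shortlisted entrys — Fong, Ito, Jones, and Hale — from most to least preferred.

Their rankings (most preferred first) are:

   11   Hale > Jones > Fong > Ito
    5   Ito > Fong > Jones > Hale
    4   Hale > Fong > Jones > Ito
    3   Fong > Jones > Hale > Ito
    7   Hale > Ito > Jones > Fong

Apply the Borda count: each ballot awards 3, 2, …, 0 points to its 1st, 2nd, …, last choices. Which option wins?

Borda scores:
  Fong: 11·1 + 5·2 + 4·2 + 3·3 + 7·0 = 38
  Ito: 11·0 + 5·3 + 4·0 + 3·0 + 7·2 = 29
  Jones: 11·2 + 5·1 + 4·1 + 3·2 + 7·1 = 44
  Hale: 11·3 + 5·0 + 4·3 + 3·1 + 7·3 = 69
Hale has the highest total.

Hale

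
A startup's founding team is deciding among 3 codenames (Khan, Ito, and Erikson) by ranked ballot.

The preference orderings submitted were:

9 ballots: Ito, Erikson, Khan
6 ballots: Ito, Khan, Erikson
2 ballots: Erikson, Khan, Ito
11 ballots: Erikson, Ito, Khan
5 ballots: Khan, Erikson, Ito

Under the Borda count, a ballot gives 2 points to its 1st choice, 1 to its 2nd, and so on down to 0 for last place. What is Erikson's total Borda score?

40

Borda scores:
  Khan: 9·0 + 6·1 + 2·1 + 11·0 + 5·2 = 18
  Ito: 9·2 + 6·2 + 2·0 + 11·1 + 5·0 = 41
  Erikson: 9·1 + 6·0 + 2·2 + 11·2 + 5·1 = 40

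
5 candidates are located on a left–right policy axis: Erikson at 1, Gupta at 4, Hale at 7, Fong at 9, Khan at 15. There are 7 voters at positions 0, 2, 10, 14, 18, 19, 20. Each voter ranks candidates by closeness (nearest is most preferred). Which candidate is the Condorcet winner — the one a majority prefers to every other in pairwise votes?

With single-peaked preferences on a line, the Condorcet winner is the candidate closest to the median voter.
The median voter (position 14) is closest to Khan at 15.
Check: Khan vs Erikson — voters closer to Khan: 5 of 7.

Khan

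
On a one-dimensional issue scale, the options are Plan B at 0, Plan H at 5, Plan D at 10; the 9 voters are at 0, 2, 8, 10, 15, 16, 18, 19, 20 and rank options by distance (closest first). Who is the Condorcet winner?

Plan D

With single-peaked preferences on a line, the Condorcet winner is the candidate closest to the median voter.
The median voter (position 15) is closest to Plan D at 10.
Check: Plan D vs Plan H — voters closer to Plan D: 7 of 9.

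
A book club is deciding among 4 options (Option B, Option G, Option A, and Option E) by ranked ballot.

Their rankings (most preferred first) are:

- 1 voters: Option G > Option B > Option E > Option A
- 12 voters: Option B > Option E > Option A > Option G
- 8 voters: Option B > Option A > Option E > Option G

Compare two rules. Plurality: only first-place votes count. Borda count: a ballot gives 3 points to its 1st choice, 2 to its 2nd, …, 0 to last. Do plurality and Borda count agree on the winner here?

Plurality first-place counts: Option B 20, Option G 1, Option A 0, Option E 0 → Option B.
Borda totals: Option B 62, Option G 3, Option A 28, Option E 33 → Option B.
The two rules agree on Option B.

Yes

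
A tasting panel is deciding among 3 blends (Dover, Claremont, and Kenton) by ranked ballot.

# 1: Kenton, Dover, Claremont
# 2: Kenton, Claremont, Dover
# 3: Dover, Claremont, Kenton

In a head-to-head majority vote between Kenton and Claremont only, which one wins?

Ballots ranking Kenton above Claremont: 2.
Ballots ranking Claremont above Kenton: 1.
Kenton wins the head-to-head, 2–1.

Kenton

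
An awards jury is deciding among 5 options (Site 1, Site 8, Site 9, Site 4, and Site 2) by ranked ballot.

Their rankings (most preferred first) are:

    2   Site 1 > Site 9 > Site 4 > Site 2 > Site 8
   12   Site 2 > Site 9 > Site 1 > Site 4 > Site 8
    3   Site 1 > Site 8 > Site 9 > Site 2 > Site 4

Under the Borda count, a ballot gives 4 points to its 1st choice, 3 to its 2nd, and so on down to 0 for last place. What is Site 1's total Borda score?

Borda scores:
  Site 1: 2·4 + 12·2 + 3·4 = 44
  Site 8: 2·0 + 12·0 + 3·3 = 9
  Site 9: 2·3 + 12·3 + 3·2 = 48
  Site 4: 2·2 + 12·1 + 3·0 = 16
  Site 2: 2·1 + 12·4 + 3·1 = 53

44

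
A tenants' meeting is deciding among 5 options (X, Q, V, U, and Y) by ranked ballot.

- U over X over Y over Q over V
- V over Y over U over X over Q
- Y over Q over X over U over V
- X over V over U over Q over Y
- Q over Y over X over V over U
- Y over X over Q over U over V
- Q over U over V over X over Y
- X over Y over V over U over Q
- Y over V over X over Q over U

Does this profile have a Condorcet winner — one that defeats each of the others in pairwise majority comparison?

Head-to-head results (9 voters total):
X vs Q: X wins 6–3.
X vs V: X wins 6–3.
X vs U: X wins 6–3.
X vs Y: Y wins 5–4.
Q vs V: Q wins 5–4.
Q vs U: Q wins 5–4.
Q vs Y: Y wins 6–3.
V vs U: V wins 5–4.
V vs Y: Y wins 6–3.
U vs Y: Y wins 6–3.
Y beats each rival — X (5–4), Q (6–3), V (6–3), U (6–3) — so Y is the Condorcet winner.

Yes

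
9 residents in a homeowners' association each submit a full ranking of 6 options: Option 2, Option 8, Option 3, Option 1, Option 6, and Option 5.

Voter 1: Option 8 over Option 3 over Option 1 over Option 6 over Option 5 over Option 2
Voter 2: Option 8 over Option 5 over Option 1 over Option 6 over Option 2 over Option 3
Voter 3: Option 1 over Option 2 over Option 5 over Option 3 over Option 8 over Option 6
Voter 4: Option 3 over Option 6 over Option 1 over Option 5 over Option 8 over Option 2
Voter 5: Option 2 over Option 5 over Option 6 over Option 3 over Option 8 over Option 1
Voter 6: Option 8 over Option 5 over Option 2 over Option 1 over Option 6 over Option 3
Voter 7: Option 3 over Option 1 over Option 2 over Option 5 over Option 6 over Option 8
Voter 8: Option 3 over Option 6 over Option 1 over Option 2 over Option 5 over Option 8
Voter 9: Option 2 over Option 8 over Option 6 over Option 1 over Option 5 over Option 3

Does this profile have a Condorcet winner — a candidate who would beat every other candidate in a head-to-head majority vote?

Head-to-head results (9 voters total):
Option 2 vs Option 8: Option 2 wins 5–4.
Option 2 vs Option 3: Option 2 wins 5–4.
Option 2 vs Option 1: Option 1 wins 6–3.
Option 2 vs Option 6: Option 2 wins 5–4.
Option 2 vs Option 5: Option 2 wins 5–4.
Option 8 vs Option 3: Option 3 wins 5–4.
Option 8 vs Option 1: Option 8 wins 5–4.
Option 8 vs Option 6: Option 8 wins 5–4.
Option 8 vs Option 5: Option 5 wins 5–4.
Option 3 vs Option 1: Option 3 wins 5–4.
Option 3 vs Option 6: Option 3 wins 5–4.
Option 3 vs Option 5: Option 5 wins 5–4.
Option 1 vs Option 6: Option 1 wins 5–4.
Option 1 vs Option 5: Option 1 wins 6–3.
Option 6 vs Option 5: Option 5 wins 5–4.
No candidate beats all others: Option 2 beats Option 8 beats Option 1 beats Option 2, a majority cycle.

No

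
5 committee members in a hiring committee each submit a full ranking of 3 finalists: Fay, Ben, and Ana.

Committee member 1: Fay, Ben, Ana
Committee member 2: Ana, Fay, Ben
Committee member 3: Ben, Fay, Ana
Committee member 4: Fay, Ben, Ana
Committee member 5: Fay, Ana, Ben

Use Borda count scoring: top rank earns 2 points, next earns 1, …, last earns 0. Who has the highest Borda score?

Borda scores:
  Fay: 2 + 1 + 1 + 2 + 2 = 8
  Ben: 1 + 0 + 2 + 1 + 0 = 4
  Ana: 0 + 2 + 0 + 0 + 1 = 3
Fay has the highest total.

Fay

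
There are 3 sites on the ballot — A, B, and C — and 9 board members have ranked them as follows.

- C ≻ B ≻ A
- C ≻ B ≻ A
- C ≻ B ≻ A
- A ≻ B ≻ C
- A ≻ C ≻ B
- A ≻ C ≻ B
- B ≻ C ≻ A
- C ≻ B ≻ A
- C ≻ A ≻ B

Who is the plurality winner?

First-place vote totals:
  A: 3
  B: 1
  C: 5
C has the most first-place votes.

C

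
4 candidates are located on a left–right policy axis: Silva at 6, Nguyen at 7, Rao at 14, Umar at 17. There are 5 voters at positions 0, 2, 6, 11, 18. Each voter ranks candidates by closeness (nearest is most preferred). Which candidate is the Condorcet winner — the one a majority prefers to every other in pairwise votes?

With single-peaked preferences on a line, the Condorcet winner is the candidate closest to the median voter.
The median voter (position 6) is closest to Silva at 6.
Check: Silva vs Umar — voters closer to Silva: 4 of 5.

Silva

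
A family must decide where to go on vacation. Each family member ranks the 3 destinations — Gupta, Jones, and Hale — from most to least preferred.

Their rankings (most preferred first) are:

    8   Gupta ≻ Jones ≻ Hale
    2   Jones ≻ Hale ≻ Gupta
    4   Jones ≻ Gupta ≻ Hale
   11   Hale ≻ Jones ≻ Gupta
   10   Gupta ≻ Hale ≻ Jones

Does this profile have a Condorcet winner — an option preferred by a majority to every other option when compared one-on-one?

Head-to-head results (35 voters total):
Gupta vs Jones: Gupta wins 18–17.
Gupta vs Hale: Gupta wins 22–13.
Jones vs Hale: Hale wins 21–14.
Gupta beats each rival — Jones (18–17), Hale (22–13) — so Gupta is the Condorcet winner.

Yes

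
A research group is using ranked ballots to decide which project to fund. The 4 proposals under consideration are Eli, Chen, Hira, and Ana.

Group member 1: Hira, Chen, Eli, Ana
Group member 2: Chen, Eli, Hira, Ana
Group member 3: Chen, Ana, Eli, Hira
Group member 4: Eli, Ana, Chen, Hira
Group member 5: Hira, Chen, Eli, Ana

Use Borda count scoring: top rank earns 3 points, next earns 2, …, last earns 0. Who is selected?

Borda scores:
  Eli: 1 + 2 + 1 + 3 + 1 = 8
  Chen: 2 + 3 + 3 + 1 + 2 = 11
  Hira: 3 + 1 + 0 + 0 + 3 = 7
  Ana: 0 + 0 + 2 + 2 + 0 = 4
Chen has the highest total.

Chen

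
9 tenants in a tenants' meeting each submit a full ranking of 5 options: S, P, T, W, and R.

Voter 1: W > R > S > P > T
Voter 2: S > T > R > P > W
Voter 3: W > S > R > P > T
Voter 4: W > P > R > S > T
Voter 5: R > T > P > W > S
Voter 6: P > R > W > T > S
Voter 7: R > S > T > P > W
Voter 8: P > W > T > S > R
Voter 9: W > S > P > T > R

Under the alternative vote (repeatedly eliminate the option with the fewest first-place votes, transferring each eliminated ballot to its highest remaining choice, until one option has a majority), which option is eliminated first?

T

Round 1: W 4, P 2, R 2, S 1, T 0. T has the fewest and is eliminated.
Round 2: W 4, P 2, R 2, S 1. S has the fewest and is eliminated.
Round 3: W 4, R 3, P 2. P has the fewest and is eliminated.
Round 4: W 5, R 4. W has a majority.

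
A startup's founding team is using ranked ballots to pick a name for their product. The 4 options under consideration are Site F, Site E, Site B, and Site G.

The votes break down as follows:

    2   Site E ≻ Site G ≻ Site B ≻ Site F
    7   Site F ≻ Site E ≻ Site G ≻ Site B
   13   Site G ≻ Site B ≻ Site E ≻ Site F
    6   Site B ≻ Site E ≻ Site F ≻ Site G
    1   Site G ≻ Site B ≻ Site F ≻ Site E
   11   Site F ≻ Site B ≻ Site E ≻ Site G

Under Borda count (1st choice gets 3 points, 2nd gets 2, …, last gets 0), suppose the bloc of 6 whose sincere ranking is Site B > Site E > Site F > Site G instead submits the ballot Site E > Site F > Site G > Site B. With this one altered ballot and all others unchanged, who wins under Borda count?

Site F

Borda totals with the altered ballot: Site F 67, Site E 62, Site B 52, Site G 59.
The switch changes the winner from Site B to Site F.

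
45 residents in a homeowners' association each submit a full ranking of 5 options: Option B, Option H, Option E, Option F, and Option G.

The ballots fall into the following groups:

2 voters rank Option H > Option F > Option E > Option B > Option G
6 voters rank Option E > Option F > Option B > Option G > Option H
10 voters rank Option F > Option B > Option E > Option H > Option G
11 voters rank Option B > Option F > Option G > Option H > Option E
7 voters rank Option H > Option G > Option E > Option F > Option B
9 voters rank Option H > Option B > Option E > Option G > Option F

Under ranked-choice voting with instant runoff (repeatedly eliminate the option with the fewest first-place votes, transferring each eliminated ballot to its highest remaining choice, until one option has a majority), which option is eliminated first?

Round 1: Option H 18, Option B 11, Option F 10, Option E 6, Option G 0. Option G has the fewest and is eliminated.
Round 2: Option H 18, Option B 11, Option F 10, Option E 6. Option E has the fewest and is eliminated.
Round 3: Option H 18, Option F 16, Option B 11. Option B has the fewest and is eliminated.
Round 4: Option F 27, Option H 18. Option F has a majority.

Option G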